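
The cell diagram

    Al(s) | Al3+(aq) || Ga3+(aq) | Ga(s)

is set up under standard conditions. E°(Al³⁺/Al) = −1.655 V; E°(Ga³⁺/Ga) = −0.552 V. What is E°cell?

By convention the left-hand electrode in cell notation is the anode (oxidation) and the right-hand electrode is the cathode (reduction).
E°cell = E°(right) − E°(left) = −0.552 − (−1.655) = +1.103 V.

+1.103 V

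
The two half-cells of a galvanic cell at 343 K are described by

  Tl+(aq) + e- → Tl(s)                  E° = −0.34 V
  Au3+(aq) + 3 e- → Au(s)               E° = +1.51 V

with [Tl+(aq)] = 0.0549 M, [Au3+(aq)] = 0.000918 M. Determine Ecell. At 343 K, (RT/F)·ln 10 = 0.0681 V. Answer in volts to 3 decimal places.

+1.867 V

Au³⁺/Au is reduced (cathode, E° = +1.51 V) and Tl⁺/Tl is oxidized (anode).
E°cell = E°cat − E°an = +1.51 − (−0.34) = +1.85 V; n = 3.
For the overall reaction Au3+(aq) + 3 Tl(s) → Au(s) + 3 Tl+(aq), Q = [Tl+(aq)]^3 / [Au3+(aq)] = 0.18, giving log Q = −0.744.
Applying E = E° − (RT ln10/nF)·log Q gives +1.85 − (0.0681/3)(−0.744) = +1.867 V.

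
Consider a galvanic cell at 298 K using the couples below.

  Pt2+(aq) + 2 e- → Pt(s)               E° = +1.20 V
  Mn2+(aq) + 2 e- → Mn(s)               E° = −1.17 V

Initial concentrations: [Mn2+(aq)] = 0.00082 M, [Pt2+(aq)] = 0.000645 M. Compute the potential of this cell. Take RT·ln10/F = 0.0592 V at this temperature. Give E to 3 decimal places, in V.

+2.367 V

Pt²⁺/Pt is reduced (cathode, E° = +1.20 V) and Mn²⁺/Mn is oxidized (anode).
The standard potential is +1.20 − (−1.17) = +2.37 V and the balanced reaction transfers n = 2 electrons.
For the overall reaction Pt2+(aq) + Mn(s) → Pt(s) + Mn2+(aq), Q = [Mn2+(aq)] / [Pt2+(aq)] = 1.27, giving log Q = 0.104.
E = E° − (0.0592/n)·log Q = +2.37 − (0.0592/2)(0.104) = +2.367 V.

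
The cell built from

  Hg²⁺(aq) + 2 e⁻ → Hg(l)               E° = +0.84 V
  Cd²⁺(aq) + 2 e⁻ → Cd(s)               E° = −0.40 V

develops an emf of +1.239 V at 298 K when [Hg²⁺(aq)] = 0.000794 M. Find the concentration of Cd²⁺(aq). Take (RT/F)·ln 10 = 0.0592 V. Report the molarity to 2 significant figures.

With Hg²⁺/Hg at the cathode and Cd²⁺/Cd at the anode, E°cell = +0.84 − (−0.40) = +1.24 V (n = 2).
Since E = E° − (0.0592/n)·log Q, log Q = n(E° − E)/0.0592 = 0.034.
Balancing electrons gives Hg²⁺(aq) + Cd(s) → Hg(l) + Cd²⁺(aq); thus Q = [Cd²⁺(aq)] / [Hg²⁺(aq)].
Substituting the known concentrations and solving, log [Cd²⁺(aq)] = −3.066 and [Cd²⁺(aq)] = 0.00086 M.

0.00086 M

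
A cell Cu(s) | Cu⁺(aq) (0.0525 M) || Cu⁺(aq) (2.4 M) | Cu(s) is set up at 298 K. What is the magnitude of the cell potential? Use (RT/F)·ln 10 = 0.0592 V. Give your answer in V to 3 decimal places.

For a concentration cell E°cell = 0, since both electrodes use the same couple.
The compartment with the higher Cu⁺(aq) concentration (2.4 M) acts as the cathode; ions are reduced there and produced at the dilute (0.0525 M) anode.
With n = 1, Ecell = −(0.0592/1)·log([dilute]/[conc]) = −(0.0592/1)·log(0.0525/2.4) = +0.098 V.

0.098 V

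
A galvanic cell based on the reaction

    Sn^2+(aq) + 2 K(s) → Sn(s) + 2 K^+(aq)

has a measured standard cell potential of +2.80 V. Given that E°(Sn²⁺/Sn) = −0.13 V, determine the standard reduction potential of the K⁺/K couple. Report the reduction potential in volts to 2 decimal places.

In the reaction as written the Sn²⁺/Sn couple is reduced (cathode) and K⁺/K is oxidized (anode), so E°cell = E°(Sn²⁺/Sn) − E°(K⁺/K).
E°(K⁺/K) = E°(cathode) − E°cell = −0.13 − (+2.80) = −2.93 V.

−2.93 V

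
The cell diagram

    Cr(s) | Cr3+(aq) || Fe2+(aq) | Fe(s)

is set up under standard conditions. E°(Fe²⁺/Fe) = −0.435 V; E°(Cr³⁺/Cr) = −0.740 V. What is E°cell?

+0.305 V

By convention the left-hand electrode in cell notation is the anode (oxidation) and the right-hand electrode is the cathode (reduction).
E°cell = E°(right) − E°(left) = −0.435 − (−0.740) = +0.305 V.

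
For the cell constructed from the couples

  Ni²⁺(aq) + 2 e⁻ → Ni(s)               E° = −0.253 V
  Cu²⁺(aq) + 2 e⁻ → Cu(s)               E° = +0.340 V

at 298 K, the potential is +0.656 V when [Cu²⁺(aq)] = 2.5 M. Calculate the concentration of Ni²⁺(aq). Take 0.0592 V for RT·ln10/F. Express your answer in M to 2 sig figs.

0.019 M

Cu²⁺/Cu is the cathode (higher E°); E°cell = +0.340 − (−0.253) = +0.593 V with n = 2.
From the Nernst equation, log Q = n(E° − E)/0.0592 = 2·(+0.593 − (+0.656))/0.0592 = −2.128.
For Cu²⁺(aq) + Ni(s) → Cu(s) + Ni²⁺(aq), the reaction quotient is Q = [Ni²⁺(aq)] / [Cu²⁺(aq)].
Solving for the unknown gives log [Ni²⁺(aq)] = −1.730, so [Ni²⁺(aq)] ≈ 0.019 M.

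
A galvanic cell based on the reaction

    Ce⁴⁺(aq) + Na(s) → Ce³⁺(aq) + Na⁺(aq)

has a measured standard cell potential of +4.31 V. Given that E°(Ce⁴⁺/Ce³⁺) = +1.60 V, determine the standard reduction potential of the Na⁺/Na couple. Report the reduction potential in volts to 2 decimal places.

−2.71 V

In the reaction as written the Ce⁴⁺/Ce³⁺ couple is reduced (cathode) and Na⁺/Na is oxidized (anode), so E°cell = E°(Ce⁴⁺/Ce³⁺) − E°(Na⁺/Na).
E°(Na⁺/Na) = E°(cathode) − E°cell = +1.60 − (+4.31) = −2.71 V.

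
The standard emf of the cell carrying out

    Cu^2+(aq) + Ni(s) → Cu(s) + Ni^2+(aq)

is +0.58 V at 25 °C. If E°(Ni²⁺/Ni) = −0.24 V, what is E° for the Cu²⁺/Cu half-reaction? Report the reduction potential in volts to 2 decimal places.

+0.34 V

In the reaction as written the Cu²⁺/Cu couple is reduced (cathode) and Ni²⁺/Ni is oxidized (anode), so E°cell = E°(Cu²⁺/Cu) − E°(Ni²⁺/Ni).
E°(Cu²⁺/Cu) = E°cell + E°(anode) = +0.58 + (−0.24) = +0.34 V.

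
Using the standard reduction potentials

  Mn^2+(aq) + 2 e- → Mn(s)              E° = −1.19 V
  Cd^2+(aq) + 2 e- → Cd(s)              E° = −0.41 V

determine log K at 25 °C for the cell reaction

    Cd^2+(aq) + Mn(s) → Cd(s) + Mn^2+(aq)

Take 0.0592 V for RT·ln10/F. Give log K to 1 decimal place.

The Cd²⁺/Cd couple is reduced (cathode); E°cell = −0.41 − (−1.19) = +0.78 V with n = 2.
At equilibrium E = 0, so log K = nE°cell / 0.0592 = (2)(+0.78) / 0.0592 = 26.4.

log K = 26.4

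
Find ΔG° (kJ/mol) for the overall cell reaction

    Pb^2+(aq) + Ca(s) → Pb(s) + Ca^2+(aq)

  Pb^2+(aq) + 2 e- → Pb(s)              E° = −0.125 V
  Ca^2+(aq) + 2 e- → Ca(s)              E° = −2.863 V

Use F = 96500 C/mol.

−528 kJ/mol

In the reaction as written Pb^2+(aq) is reduced, so the Pb²⁺/Pb couple is the cathode and Ca²⁺/Ca is the anode.
E°cell = −0.125 − (−2.863) = +2.738 V; balancing electrons gives n = 2.
ΔG° = −nFE°cell = −(2)(96500)(+2.738) J/mol = −528 kJ/mol.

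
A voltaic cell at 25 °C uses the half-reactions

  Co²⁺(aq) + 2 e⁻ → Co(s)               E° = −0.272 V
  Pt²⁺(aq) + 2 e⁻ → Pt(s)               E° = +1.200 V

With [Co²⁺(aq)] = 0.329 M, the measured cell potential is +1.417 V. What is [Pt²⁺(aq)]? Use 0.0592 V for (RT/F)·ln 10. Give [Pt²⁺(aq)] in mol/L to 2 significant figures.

Pt²⁺/Pt is the cathode (higher E°); E°cell = +1.200 − (−0.272) = +1.472 V with n = 2.
From the Nernst equation, log Q = n(E° − E)/0.0592 = 2·(+1.472 − (+1.417))/0.0592 = 1.858.
Balancing electrons gives Pt²⁺(aq) + Co(s) → Pt(s) + Co²⁺(aq); thus Q = [Co²⁺(aq)] / [Pt²⁺(aq)].
Substituting the known concentrations and solving, log [Pt²⁺(aq)] = −2.341 and [Pt²⁺(aq)] = 0.0046 M.

0.0046 M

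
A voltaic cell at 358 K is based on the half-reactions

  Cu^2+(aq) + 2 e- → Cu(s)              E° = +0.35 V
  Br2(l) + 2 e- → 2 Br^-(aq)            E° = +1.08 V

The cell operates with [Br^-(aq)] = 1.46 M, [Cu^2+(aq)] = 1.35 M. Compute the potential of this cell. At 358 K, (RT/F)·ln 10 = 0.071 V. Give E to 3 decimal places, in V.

+0.714 V

Br₂/Br⁻ is reduced (cathode, E° = +1.08 V) and Cu²⁺/Cu is oxidized (anode).
E°cell = +1.08 − (+0.35) = +0.73 V, with n = 2 electrons transferred.
Balancing gives Br2(l) + Cu(s) → 2 Br^-(aq) + Cu^2+(aq); hence Q = [Br^-(aq)]^2·[Cu^2+(aq)] = 2.88 (log Q = 0.459).
Applying E = E° − (RT ln10/nF)·log Q gives +0.73 − (0.071/2)(0.459) = +0.714 V.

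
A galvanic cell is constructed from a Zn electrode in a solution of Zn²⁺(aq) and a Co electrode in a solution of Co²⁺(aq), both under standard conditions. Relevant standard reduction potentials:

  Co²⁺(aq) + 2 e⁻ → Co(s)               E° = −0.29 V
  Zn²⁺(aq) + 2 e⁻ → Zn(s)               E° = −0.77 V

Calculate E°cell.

Of the two couples in this cell, the one with the more positive reduction potential is reduced at the cathode: here that is Co²⁺/Co (−0.29 V); Zn²⁺/Zn (−0.77 V) is the anode.
E°cell = E°(cathode) − E°(anode) = −0.29 − (−0.77) = +0.48 V.

+0.48 V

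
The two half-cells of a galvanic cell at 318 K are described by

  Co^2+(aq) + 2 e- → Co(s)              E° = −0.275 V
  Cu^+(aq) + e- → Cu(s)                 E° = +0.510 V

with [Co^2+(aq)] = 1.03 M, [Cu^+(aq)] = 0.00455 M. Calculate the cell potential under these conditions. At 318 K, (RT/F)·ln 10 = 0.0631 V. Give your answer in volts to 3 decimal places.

The Cu⁺/Cu couple has the more positive E°, so it is the cathode; Co²⁺/Co is the anode.
E°cell = E°cat − E°an = +0.510 − (−0.275) = +0.785 V; n = 2.
For the overall reaction 2 Cu^+(aq) + Co(s) → 2 Cu(s) + Co^2+(aq), Q = [Co^2+(aq)] / [Cu^+(aq)]^2 = 4.98×10^4, giving log Q = 4.697.
By the Nernst equation, E = +0.785 − (0.0631/2)·(4.697) = +0.637 V.

+0.637 V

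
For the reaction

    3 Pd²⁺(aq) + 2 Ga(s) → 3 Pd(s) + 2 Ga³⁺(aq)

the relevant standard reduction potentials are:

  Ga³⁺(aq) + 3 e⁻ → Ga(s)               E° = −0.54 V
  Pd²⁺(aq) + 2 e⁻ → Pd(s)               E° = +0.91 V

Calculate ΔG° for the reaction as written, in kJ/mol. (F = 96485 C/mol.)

−839 kJ/mol

In the reaction as written Pd²⁺(aq) is reduced, so the Pd²⁺/Pd couple is the cathode and Ga³⁺/Ga is the anode.
E°cell = +0.91 − (−0.54) = +1.45 V; balancing electrons gives n = 6.
ΔG° = −nFE°cell = −(6)(96485)(+1.45) J/mol = −839 kJ/mol.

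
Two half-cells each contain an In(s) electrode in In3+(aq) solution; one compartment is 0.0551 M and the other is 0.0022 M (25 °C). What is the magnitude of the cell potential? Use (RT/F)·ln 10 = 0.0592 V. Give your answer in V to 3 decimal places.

0.028 V

For a concentration cell E°cell = 0, since both electrodes use the same couple.
The compartment with the higher In3+(aq) concentration (0.0551 M) acts as the cathode; ions are reduced there and produced at the dilute (0.0022 M) anode.
With n = 3, Ecell = −(0.0592/3)·log([dilute]/[conc]) = −(0.0592/3)·log(0.0022/0.0551) = +0.028 V.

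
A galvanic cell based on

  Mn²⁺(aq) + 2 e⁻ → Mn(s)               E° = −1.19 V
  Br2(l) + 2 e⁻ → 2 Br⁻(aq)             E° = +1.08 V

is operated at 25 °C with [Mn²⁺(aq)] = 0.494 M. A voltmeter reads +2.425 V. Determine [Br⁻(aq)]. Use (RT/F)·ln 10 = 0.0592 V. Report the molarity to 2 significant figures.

0.0034 M

The Br₂/Br⁻ couple has the larger reduction potential, so it is the cathode: E°cell = +1.08 − (−1.19) = +2.27 V and n = 2.
From the Nernst equation, log Q = n(E° − E)/0.0592 = 2·(+2.27 − (+2.425))/0.0592 = −5.236.
For Br2(l) + Mn(s) → 2 Br⁻(aq) + Mn²⁺(aq), the reaction quotient is Q = [Br⁻(aq)]^2·[Mn²⁺(aq)].
Substituting the known concentrations and solving, log [Br⁻(aq)] = −2.465 and [Br⁻(aq)] = 0.0034 M.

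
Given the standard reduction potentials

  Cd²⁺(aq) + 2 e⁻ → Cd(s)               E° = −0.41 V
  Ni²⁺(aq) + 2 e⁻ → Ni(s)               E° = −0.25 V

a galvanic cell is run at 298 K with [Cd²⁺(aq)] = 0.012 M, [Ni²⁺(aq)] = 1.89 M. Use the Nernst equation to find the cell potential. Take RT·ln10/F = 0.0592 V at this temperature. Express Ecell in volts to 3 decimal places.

+0.225 V

Since E°(Ni²⁺/Ni) > E°(Cd²⁺/Cd), Ni²⁺/Ni serves as the cathode.
The standard potential is −0.25 − (−0.41) = +0.16 V and the balanced reaction transfers n = 2 electrons.
For the overall reaction Ni²⁺(aq) + Cd(s) → Ni(s) + Cd²⁺(aq), Q = [Cd²⁺(aq)] / [Ni²⁺(aq)] = 0.00635, giving log Q = −2.197.
E = E° − (0.0592/n)·log Q = +0.16 − (0.0592/2)(−2.197) = +0.225 V.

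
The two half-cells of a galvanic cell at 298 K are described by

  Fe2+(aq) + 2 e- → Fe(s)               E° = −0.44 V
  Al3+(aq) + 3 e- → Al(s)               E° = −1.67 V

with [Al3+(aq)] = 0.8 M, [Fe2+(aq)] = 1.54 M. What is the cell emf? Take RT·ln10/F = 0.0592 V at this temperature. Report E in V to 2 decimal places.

+1.24 V

Since E°(Fe²⁺/Fe) > E°(Al³⁺/Al), Fe²⁺/Fe serves as the cathode.
The standard potential is −0.44 − (−1.67) = +1.23 V and the balanced reaction transfers n = 6 electrons.
Balancing gives 3 Fe2+(aq) + 2 Al(s) → 3 Fe(s) + 2 Al3+(aq); hence Q = [Al3+(aq)]^2 / [Fe2+(aq)]^3 = 0.175 (log Q = −0.756).
Applying E = E° − (RT ln10/nF)·log Q gives +1.23 − (0.0592/6)(−0.756) = +1.24 V.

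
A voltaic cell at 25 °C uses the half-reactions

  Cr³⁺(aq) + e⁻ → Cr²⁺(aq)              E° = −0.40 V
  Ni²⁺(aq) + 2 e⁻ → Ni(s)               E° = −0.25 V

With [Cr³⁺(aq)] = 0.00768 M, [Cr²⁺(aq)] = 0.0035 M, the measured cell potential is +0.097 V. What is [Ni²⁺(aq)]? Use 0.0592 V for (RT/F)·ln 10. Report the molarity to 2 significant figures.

0.078 M

With Ni²⁺/Ni at the cathode and Cr³⁺/Cr²⁺ at the anode, E°cell = −0.25 − (−0.40) = +0.15 V (n = 2).
From the Nernst equation, log Q = n(E° − E)/0.0592 = 2·(+0.15 − (+0.097))/0.0592 = 1.791.
For Ni²⁺(aq) + 2 Cr²⁺(aq) → Ni(s) + 2 Cr³⁺(aq), the reaction quotient is Q = [Cr³⁺(aq)]^2 / ([Ni²⁺(aq)]·[Cr²⁺(aq)]^2).
Solving for the unknown gives log [Ni²⁺(aq)] = −1.108, so [Ni²⁺(aq)] ≈ 0.078 M.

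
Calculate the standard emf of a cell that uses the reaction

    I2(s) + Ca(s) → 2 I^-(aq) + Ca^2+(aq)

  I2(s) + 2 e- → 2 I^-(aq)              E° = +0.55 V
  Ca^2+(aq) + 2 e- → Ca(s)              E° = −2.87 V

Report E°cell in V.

+3.42 V

I2(s) gains electrons, so the I₂/I⁻ couple is the cathode; the Ca²⁺/Ca couple is the anode.
E°cell = E°(cathode) − E°(anode) = +0.55 − (−2.87) = +3.42 V.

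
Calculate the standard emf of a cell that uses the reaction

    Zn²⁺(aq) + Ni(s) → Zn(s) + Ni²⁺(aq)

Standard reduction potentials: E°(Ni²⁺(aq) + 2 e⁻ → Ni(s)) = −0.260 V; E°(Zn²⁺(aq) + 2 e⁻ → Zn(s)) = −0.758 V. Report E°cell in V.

In the reaction as written, Zn²⁺(aq) is reduced (cathode) and Ni²⁺(aq) is produced by oxidation at the anode.
E°cell = E°(cathode) − E°(anode) = −0.758 − (−0.260) = −0.498 V.

−0.498 V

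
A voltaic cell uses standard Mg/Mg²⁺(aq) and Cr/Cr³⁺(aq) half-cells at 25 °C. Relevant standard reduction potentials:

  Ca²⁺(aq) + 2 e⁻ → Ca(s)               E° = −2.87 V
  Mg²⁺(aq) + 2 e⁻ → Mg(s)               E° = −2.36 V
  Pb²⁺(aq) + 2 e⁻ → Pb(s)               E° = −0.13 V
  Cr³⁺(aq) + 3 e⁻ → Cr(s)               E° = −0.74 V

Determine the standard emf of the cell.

+1.62 V

Of the two couples in this cell, the one with the more positive reduction potential is reduced at the cathode: here that is Cr³⁺/Cr (−0.74 V); Mg²⁺/Mg (−2.36 V) is the anode.
E°cell = E°(cathode) − E°(anode) = −0.74 − (−2.36) = +1.62 V.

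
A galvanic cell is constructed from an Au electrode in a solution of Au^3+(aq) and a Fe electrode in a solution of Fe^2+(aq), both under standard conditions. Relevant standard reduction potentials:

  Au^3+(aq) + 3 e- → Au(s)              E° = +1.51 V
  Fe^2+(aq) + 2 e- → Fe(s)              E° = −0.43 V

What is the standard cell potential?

+1.94 V

Of the two couples in this cell, the one with the more positive reduction potential is reduced at the cathode: here that is Au³⁺/Au (+1.51 V); Fe²⁺/Fe (−0.43 V) is the anode.
E°cell = E°(cathode) − E°(anode) = +1.51 − (−0.43) = +1.94 V.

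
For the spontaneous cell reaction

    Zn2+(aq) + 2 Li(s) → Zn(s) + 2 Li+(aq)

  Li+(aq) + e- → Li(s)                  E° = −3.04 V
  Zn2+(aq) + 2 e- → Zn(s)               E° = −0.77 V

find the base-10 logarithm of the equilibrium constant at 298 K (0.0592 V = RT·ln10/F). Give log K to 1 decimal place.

log K = 76.7

The Zn²⁺/Zn couple is reduced (cathode); E°cell = −0.77 − (−3.04) = +2.27 V with n = 2.
At equilibrium E = 0, so log K = nE°cell / 0.0592 = (2)(+2.27) / 0.0592 = 76.7.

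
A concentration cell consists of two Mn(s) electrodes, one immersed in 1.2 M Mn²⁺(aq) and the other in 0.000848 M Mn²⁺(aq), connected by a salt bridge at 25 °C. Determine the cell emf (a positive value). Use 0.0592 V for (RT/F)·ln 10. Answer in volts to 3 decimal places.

0.093 V

For a concentration cell E°cell = 0, since both electrodes use the same couple.
The compartment with the higher Mn²⁺(aq) concentration (1.2 M) acts as the cathode; ions are reduced there and produced at the dilute (0.000848 M) anode.
With n = 2, Ecell = −(0.0592/2)·log([dilute]/[conc]) = −(0.0592/2)·log(0.000848/1.2) = +0.093 V.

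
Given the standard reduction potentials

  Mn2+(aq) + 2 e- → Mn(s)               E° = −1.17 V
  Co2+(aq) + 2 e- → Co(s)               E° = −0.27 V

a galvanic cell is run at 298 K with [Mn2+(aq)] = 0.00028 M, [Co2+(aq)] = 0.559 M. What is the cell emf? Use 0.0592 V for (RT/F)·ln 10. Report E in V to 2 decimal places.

The Co²⁺/Co couple has the more positive E°, so it is the cathode; Mn²⁺/Mn is the anode.
E°cell = −0.27 − (−1.17) = +0.90 V, with n = 2 electrons transferred.
Balancing gives Co2+(aq) + Mn(s) → Co(s) + Mn2+(aq); hence Q = [Mn2+(aq)] / [Co2+(aq)] = 0.000501 (log Q = −3.300).
Applying E = E° − (RT ln10/nF)·log Q gives +0.90 − (0.0592/2)(−3.300) = +1.00 V.

+1.00 V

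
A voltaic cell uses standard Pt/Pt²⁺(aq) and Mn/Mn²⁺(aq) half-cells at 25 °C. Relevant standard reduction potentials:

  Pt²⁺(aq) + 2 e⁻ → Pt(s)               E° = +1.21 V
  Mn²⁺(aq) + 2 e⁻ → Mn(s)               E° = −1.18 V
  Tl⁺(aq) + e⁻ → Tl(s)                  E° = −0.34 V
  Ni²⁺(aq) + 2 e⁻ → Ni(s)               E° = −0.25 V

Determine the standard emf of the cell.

+2.39 V

The Pt²⁺/Pt couple has the higher E°, so Pt ion is reduced (cathode) and Mn is oxidized (anode).
E°cell = E°(cathode) − E°(anode) = +1.21 − (−1.18) = +2.39 V.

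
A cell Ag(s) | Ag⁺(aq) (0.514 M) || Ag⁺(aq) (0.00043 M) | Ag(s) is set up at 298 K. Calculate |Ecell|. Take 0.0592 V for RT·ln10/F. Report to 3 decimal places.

0.182 V

For a concentration cell E°cell = 0, since both electrodes use the same couple.
The compartment with the higher Ag⁺(aq) concentration (0.514 M) acts as the cathode; ions are reduced there and produced at the dilute (0.00043 M) anode.
With n = 1, Ecell = −(0.0592/1)·log([dilute]/[conc]) = −(0.0592/1)·log(0.00043/0.514) = +0.182 V.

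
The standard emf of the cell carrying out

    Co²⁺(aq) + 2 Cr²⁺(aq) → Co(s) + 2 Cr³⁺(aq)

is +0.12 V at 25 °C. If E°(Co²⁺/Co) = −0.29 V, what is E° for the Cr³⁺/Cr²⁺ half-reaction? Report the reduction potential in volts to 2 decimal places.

In the reaction as written the Co²⁺/Co couple is reduced (cathode) and Cr³⁺/Cr²⁺ is oxidized (anode), so E°cell = E°(Co²⁺/Co) − E°(Cr³⁺/Cr²⁺).
E°(Cr³⁺/Cr²⁺) = E°(cathode) − E°cell = −0.29 − (+0.12) = −0.41 V.

−0.41 V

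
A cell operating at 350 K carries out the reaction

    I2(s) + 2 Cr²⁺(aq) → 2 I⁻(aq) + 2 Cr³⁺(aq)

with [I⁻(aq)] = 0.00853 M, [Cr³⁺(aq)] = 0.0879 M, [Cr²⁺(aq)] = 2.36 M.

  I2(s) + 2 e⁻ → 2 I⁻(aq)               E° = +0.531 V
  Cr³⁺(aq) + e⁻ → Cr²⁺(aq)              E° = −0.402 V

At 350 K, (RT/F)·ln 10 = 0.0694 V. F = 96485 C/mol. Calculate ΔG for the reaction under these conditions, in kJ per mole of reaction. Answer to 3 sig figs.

−227 kJ/mol

With I₂/I⁻ reduced at the cathode, E°cell = +0.531 − (−0.402) = +0.933 V and n = 2.
Q = ([I⁻(aq)]^2·[Cr³⁺(aq)]^2) / [Cr²⁺(aq)]^2 = 1.01×10^−7, so log Q = −6.996 and E = +0.933 − (0.0694/2)(−6.996) = +1.1758 V.
Finally ΔG = −nFE = −(2)(96485 C/mol)(+1.1758 V) = −227 kJ/mol.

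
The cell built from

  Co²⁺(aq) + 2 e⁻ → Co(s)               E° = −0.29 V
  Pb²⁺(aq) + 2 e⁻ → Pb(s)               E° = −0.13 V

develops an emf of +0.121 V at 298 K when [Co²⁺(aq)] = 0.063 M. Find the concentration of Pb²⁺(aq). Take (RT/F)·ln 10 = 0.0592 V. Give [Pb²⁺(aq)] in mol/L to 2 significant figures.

0.0030 M

The Pb²⁺/Pb couple has the larger reduction potential, so it is the cathode: E°cell = −0.13 − (−0.29) = +0.16 V and n = 2.
From the Nernst equation, log Q = n(E° − E)/0.0592 = 2·(+0.16 − (+0.121))/0.0592 = 1.318.
The balanced reaction is Pb²⁺(aq) + Co(s) → Pb(s) + Co²⁺(aq), so Q = [Co²⁺(aq)] / [Pb²⁺(aq)].
Solving for the unknown gives log [Pb²⁺(aq)] = −2.519, so [Pb²⁺(aq)] ≈ 0.0030 M.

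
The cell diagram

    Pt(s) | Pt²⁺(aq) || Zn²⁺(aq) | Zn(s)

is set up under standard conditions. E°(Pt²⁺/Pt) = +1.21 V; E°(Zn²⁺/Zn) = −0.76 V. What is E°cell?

By convention the left-hand electrode in cell notation is the anode (oxidation) and the right-hand electrode is the cathode (reduction).
E°cell = E°(right) − E°(left) = −0.76 − (+1.21) = −1.97 V.
The negative sign shows that, as written, the cell would require an external voltage to drive the reaction.

−1.97 V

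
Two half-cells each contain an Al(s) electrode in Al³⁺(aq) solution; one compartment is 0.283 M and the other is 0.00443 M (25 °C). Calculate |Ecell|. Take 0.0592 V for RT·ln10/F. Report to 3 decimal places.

0.036 V

For a concentration cell E°cell = 0, since both electrodes use the same couple.
The compartment with the higher Al³⁺(aq) concentration (0.283 M) acts as the cathode; ions are reduced there and produced at the dilute (0.00443 M) anode.
With n = 3, Ecell = −(0.0592/3)·log([dilute]/[conc]) = −(0.0592/3)·log(0.00443/0.283) = +0.036 V.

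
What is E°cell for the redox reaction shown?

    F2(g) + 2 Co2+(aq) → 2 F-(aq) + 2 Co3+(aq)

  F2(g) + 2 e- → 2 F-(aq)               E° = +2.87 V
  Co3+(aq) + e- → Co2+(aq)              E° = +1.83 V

In the reaction as written, F2(g) is reduced (cathode) and Co3+(aq) is produced by oxidation at the anode.
E°cell = E°(cathode) − E°(anode) = +2.87 − (+1.83) = +1.04 V.

+1.04 V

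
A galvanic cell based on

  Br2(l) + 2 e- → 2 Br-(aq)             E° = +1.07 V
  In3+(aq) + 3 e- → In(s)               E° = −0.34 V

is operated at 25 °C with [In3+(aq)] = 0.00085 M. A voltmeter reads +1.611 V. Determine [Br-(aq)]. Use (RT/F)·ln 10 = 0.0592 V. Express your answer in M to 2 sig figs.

Br₂/Br⁻ is the cathode (higher E°); E°cell = +1.07 − (−0.34) = +1.41 V with n = 6.
From the Nernst equation, log Q = n(E° − E)/0.0592 = 6·(+1.41 − (+1.611))/0.0592 = −20.372.
The balanced reaction is 3 Br2(l) + 2 In(s) → 6 Br-(aq) + 2 In3+(aq), so Q = [Br-(aq)]^6·[In3+(aq)]^2.
Substituting the known concentrations and solving, log [Br-(aq)] = −2.372 and [Br-(aq)] = 0.0042 M.

0.0042 M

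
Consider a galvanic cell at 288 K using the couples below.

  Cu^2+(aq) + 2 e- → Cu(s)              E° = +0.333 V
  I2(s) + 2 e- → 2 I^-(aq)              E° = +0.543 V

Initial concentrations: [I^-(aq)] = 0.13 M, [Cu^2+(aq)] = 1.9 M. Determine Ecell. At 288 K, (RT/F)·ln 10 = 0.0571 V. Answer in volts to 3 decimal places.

Since E°(I₂/I⁻) > E°(Cu²⁺/Cu), I₂/I⁻ serves as the cathode.
E°cell = E°cat − E°an = +0.543 − (+0.333) = +0.210 V; n = 2.
The balanced reaction is I2(s) + Cu(s) → 2 I^-(aq) + Cu^2+(aq), so Q = [I^-(aq)]^2·[Cu^2+(aq)] = 0.0321 and log Q = −1.493.
Applying E = E° − (RT ln10/nF)·log Q gives +0.210 − (0.0571/2)(−1.493) = +0.253 V.

+0.253 V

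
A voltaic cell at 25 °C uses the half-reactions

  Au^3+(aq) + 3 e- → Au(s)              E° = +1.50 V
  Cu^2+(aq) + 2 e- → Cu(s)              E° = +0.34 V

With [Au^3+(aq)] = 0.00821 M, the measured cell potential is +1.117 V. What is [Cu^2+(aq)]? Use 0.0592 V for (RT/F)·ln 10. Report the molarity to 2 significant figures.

1.2 M

With Au³⁺/Au at the cathode and Cu²⁺/Cu at the anode, E°cell = +1.50 − (+0.34) = +1.16 V (n = 6).
Rearranging E = E° − (0.0592/n)·log Q gives log Q = 6(+1.16 − (+1.117))/0.0592 = 4.358.
For 2 Au^3+(aq) + 3 Cu(s) → 2 Au(s) + 3 Cu^2+(aq), the reaction quotient is Q = [Cu^2+(aq)]^3 / [Au^3+(aq)]^2.
Solving for the unknown gives log [Cu^2+(aq)] = 0.062, so [Cu^2+(aq)] ≈ 1.2 M.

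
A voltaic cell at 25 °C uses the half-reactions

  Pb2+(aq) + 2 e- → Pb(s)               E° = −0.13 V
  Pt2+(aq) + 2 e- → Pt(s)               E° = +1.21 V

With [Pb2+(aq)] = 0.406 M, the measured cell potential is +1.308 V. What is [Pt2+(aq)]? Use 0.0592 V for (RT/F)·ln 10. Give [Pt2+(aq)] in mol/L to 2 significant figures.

0.034 M

Pt²⁺/Pt is the cathode (higher E°); E°cell = +1.21 − (−0.13) = +1.34 V with n = 2.
Since E = E° − (0.0592/n)·log Q, log Q = n(E° − E)/0.0592 = 1.081.
Balancing electrons gives Pt2+(aq) + Pb(s) → Pt(s) + Pb2+(aq); thus Q = [Pb2+(aq)] / [Pt2+(aq)].
Isolating [Pt2+(aq)] in Q = 10^{1.081} yields log [Pt2+(aq)] = −1.472, i.e. 0.034 M.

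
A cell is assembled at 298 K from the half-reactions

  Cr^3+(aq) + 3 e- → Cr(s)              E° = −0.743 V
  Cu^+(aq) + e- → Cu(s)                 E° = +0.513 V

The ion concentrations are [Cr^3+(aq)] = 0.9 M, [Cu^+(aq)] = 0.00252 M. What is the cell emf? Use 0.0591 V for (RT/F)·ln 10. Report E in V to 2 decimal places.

+1.10 V

Since E°(Cu⁺/Cu) > E°(Cr³⁺/Cr), Cu⁺/Cu serves as the cathode.
E°cell = +0.513 − (−0.743) = +1.256 V, with n = 3 electrons transferred.
Balancing gives 3 Cu^+(aq) + Cr(s) → 3 Cu(s) + Cr^3+(aq); hence Q = [Cr^3+(aq)] / [Cu^+(aq)]^3 = 5.62×10^7 (log Q = 7.750).
E = E° − (0.0591/n)·log Q = +1.256 − (0.0591/3)(7.750) = +1.10 V.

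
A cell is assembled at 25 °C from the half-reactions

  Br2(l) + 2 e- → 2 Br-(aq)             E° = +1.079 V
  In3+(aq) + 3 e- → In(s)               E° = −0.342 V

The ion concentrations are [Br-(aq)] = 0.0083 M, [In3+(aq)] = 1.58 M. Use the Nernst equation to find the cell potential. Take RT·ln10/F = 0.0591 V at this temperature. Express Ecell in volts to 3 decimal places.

Br₂/Br⁻ is reduced (cathode, E° = +1.079 V) and In³⁺/In is oxidized (anode).
E°cell = E°cat − E°an = +1.079 − (−0.342) = +1.421 V; n = 6.
Balancing gives 3 Br2(l) + 2 In(s) → 6 Br-(aq) + 2 In3+(aq); hence Q = [Br-(aq)]^6·[In3+(aq)]^2 = 8.16×10^−13 (log Q = −12.088).
E = E° − (0.0591/n)·log Q = +1.421 − (0.0591/6)(−12.088) = +1.540 V.

+1.540 V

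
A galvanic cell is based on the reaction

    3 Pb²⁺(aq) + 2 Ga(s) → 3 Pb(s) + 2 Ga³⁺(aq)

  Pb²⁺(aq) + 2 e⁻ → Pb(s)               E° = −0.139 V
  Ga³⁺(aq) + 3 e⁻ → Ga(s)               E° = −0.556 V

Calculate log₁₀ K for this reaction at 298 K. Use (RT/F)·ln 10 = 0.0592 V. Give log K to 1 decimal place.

log K = 42.3

The Pb²⁺/Pb couple is reduced (cathode); E°cell = −0.139 − (−0.556) = +0.417 V with n = 6.
At equilibrium E = 0, so log K = nE°cell / 0.0592 = (6)(+0.417) / 0.0592 = 42.3.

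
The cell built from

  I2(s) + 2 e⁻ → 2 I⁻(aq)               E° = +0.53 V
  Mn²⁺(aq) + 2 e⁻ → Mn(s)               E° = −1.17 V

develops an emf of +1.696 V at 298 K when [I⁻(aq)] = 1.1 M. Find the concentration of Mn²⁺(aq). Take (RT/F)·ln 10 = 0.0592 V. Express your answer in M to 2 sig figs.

1.1 M

With I₂/I⁻ at the cathode and Mn²⁺/Mn at the anode, E°cell = +0.53 − (−1.17) = +1.70 V (n = 2).
Rearranging E = E° − (0.0592/n)·log Q gives log Q = 2(+1.70 − (+1.696))/0.0592 = 0.135.
Balancing electrons gives I2(s) + Mn(s) → 2 I⁻(aq) + Mn²⁺(aq); thus Q = [I⁻(aq)]^2·[Mn²⁺(aq)].
Substituting the known concentrations and solving, log [Mn²⁺(aq)] = 0.052 and [Mn²⁺(aq)] = 1.1 M.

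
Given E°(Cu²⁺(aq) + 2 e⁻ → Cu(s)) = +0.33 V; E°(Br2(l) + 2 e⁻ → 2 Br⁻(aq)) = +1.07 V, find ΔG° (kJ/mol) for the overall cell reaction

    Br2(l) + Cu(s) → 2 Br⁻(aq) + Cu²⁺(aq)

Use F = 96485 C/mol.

−143 kJ/mol

In the reaction as written Br2(l) is reduced, so the Br₂/Br⁻ couple is the cathode and Cu²⁺/Cu is the anode.
E°cell = +1.07 − (+0.33) = +0.74 V; balancing electrons gives n = 2.
ΔG° = −nFE°cell = −(2)(96485)(+0.74) J/mol = −143 kJ/mol.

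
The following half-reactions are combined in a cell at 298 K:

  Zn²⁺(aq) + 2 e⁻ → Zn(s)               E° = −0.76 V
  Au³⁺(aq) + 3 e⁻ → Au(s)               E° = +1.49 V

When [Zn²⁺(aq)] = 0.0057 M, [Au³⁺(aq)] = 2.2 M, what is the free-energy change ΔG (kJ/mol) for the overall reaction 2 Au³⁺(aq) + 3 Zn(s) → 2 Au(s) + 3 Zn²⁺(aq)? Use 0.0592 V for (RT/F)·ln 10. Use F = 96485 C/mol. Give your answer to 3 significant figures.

E°cell = +1.49 − (−0.76) = +2.25 V; the balanced reaction transfers n = 6 electrons.
The reaction quotient is [Zn²⁺(aq)]^3 / [Au³⁺(aq)]^2 = 3.83×10^−8; by Nernst, E = +2.25 − (0.0592/6)(−7.417) = +2.3232 V.
ΔG = −nFE = −(6)(96485)(+2.3232) J/mol = −1340 kJ/mol.

−1340 kJ/mol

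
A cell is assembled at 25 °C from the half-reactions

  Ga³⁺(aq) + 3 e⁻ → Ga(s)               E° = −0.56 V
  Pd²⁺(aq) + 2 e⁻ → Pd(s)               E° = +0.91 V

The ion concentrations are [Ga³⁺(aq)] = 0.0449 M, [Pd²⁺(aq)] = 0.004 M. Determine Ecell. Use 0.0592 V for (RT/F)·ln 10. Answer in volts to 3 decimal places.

+1.426 V

The Pd²⁺/Pd couple has the more positive E°, so it is the cathode; Ga³⁺/Ga is the anode.
E°cell = +0.91 − (−0.56) = +1.47 V, with n = 6 electrons transferred.
Balancing gives 3 Pd²⁺(aq) + 2 Ga(s) → 3 Pd(s) + 2 Ga³⁺(aq); hence Q = [Ga³⁺(aq)]^2 / [Pd²⁺(aq)]^3 = 3.15×10^4 (log Q = 4.498).
E = E° − (0.0592/n)·log Q = +1.47 − (0.0592/6)(4.498) = +1.426 V.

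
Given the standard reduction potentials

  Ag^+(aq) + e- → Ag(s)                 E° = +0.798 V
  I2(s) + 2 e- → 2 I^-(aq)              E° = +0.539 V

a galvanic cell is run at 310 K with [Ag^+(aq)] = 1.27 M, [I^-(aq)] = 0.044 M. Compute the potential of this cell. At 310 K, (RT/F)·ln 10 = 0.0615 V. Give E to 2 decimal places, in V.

+0.18 V

Since E°(Ag⁺/Ag) > E°(I₂/I⁻), Ag⁺/Ag serves as the cathode.
E°cell = E°cat − E°an = +0.798 − (+0.539) = +0.259 V; n = 2.
Balancing gives 2 Ag^+(aq) + 2 I^-(aq) → 2 Ag(s) + I2(s); hence Q = 1 / ([Ag^+(aq)]^2·[I^-(aq)]^2) = 320 (log Q = 2.505).
E = E° − (0.0615/n)·log Q = +0.259 − (0.0615/2)(2.505) = +0.18 V.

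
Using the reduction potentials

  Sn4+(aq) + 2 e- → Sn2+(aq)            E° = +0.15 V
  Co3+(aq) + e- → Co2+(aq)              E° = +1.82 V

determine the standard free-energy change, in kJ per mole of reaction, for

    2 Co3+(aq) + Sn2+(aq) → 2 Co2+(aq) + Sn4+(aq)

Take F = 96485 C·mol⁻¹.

In the reaction as written Co3+(aq) is reduced, so the Co³⁺/Co²⁺ couple is the cathode and Sn⁴⁺/Sn²⁺ is the anode.
E°cell = +1.82 − (+0.15) = +1.67 V; balancing electrons gives n = 2.
ΔG° = −nFE°cell = −(2)(96485)(+1.67) J/mol = −322 kJ/mol.

−322 kJ/mol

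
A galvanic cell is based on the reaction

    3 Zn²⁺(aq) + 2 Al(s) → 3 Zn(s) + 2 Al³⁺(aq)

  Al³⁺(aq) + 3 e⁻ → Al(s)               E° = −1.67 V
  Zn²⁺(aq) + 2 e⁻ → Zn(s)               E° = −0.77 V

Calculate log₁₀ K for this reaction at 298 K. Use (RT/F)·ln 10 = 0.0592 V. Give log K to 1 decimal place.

The Zn²⁺/Zn couple is reduced (cathode); E°cell = −0.77 − (−1.67) = +0.90 V with n = 6.
At equilibrium E = 0, so log K = nE°cell / 0.0592 = (6)(+0.90) / 0.0592 = 91.2.

log K = 91.2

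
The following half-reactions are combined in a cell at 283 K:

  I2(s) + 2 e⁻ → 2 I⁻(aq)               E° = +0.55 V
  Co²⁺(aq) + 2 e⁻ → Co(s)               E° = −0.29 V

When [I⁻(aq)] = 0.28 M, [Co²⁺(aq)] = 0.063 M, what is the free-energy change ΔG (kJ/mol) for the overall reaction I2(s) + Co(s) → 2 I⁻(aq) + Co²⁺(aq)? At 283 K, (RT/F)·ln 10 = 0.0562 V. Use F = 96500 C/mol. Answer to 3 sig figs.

−175 kJ/mol

E°cell = +0.55 − (−0.29) = +0.84 V; the balanced reaction transfers n = 2 electrons.
The reaction quotient is [I⁻(aq)]^2·[Co²⁺(aq)] = 0.00494; by Nernst, E = +0.84 − (0.0562/2)(−2.306) = +0.9048 V.
Then ΔG = −nFE = −2 × 96500 × +0.9048 J/mol = −175 kJ/mol.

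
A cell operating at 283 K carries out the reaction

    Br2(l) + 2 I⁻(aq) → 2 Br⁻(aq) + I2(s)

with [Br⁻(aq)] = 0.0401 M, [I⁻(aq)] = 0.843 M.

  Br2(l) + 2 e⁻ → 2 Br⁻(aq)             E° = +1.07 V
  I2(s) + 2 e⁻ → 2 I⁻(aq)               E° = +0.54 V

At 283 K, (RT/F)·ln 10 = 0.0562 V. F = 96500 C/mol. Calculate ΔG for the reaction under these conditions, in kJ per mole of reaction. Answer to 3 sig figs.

The standard cell potential is +1.07 − (+0.54) = +0.53 V, with n = 2 electrons in the balanced equation.
The reaction quotient is [Br⁻(aq)]^2 / [I⁻(aq)]^2 = 0.00226; by Nernst, E = +0.53 − (0.0562/2)(−2.645) = +0.6043 V.
Then ΔG = −nFE = −2 × 96500 × +0.6043 J/mol = −117 kJ/mol.

−117 kJ/mol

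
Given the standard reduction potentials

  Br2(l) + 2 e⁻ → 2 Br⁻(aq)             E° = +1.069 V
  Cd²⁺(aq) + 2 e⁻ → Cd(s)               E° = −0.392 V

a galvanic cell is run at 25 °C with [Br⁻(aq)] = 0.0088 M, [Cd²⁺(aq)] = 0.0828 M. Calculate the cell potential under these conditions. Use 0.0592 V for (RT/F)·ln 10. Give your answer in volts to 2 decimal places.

+1.61 V

Since E°(Br₂/Br⁻) > E°(Cd²⁺/Cd), Br₂/Br⁻ serves as the cathode.
E°cell = E°cat − E°an = +1.069 − (−0.392) = +1.461 V; n = 2.
Balancing gives Br2(l) + Cd(s) → 2 Br⁻(aq) + Cd²⁺(aq); hence Q = [Br⁻(aq)]^2·[Cd²⁺(aq)] = 6.41×10^−6 (log Q = −5.193).
Applying E = E° − (RT ln10/nF)·log Q gives +1.461 − (0.0592/2)(−5.193) = +1.61 V.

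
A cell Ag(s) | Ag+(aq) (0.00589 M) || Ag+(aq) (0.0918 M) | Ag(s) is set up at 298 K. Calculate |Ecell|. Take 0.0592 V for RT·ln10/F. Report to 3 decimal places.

0.071 V

For a concentration cell E°cell = 0, since both electrodes use the same couple.
The compartment with the higher Ag+(aq) concentration (0.0918 M) acts as the cathode; ions are reduced there and produced at the dilute (0.00589 M) anode.
With n = 1, Ecell = −(0.0592/1)·log([dilute]/[conc]) = −(0.0592/1)·log(0.00589/0.0918) = +0.071 V.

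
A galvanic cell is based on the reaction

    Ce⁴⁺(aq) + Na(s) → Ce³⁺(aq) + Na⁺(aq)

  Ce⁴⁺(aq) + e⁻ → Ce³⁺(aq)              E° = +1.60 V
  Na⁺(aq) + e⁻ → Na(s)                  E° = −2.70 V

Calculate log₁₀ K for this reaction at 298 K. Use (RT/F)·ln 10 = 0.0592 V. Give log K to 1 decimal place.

log K = 72.6

The Ce⁴⁺/Ce³⁺ couple is reduced (cathode); E°cell = +1.60 − (−2.70) = +4.30 V with n = 1.
At equilibrium E = 0, so log K = nE°cell / 0.0592 = (1)(+4.30) / 0.0592 = 72.6.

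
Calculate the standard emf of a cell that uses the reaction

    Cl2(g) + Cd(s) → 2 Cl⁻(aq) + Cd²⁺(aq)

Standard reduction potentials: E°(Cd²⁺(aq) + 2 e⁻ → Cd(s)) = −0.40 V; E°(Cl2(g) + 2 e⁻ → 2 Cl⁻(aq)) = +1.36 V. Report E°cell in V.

Cl2(g) gains electrons, so the Cl₂/Cl⁻ couple is the cathode; the Cd²⁺/Cd couple is the anode.
E°cell = E°(cathode) − E°(anode) = +1.36 − (−0.40) = +1.76 V.
The positive value indicates the reaction is spontaneous as written.

+1.76 V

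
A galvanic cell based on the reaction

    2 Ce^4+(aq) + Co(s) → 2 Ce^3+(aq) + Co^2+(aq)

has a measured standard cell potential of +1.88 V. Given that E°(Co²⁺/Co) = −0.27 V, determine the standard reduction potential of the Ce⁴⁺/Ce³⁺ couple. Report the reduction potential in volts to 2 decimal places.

+1.61 V

In the reaction as written the Ce⁴⁺/Ce³⁺ couple is reduced (cathode) and Co²⁺/Co is oxidized (anode), so E°cell = E°(Ce⁴⁺/Ce³⁺) − E°(Co²⁺/Co).
E°(Ce⁴⁺/Ce³⁺) = E°cell + E°(anode) = +1.88 + (−0.27) = +1.61 V.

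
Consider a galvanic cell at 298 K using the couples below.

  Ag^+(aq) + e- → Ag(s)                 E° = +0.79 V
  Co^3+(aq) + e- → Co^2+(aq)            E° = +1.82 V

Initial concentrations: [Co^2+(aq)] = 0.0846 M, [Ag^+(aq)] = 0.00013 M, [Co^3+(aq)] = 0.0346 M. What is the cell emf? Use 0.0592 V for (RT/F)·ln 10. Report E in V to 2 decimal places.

Co³⁺/Co²⁺ is reduced (cathode, E° = +1.82 V) and Ag⁺/Ag is oxidized (anode).
The standard potential is +1.82 − (+0.79) = +1.03 V and the balanced reaction transfers n = 1 electron.
Balancing gives Co^3+(aq) + Ag(s) → Co^2+(aq) + Ag^+(aq); hence Q = ([Co^2+(aq)]·[Ag^+(aq)]) / [Co^3+(aq)] = 0.000318 (log Q = −3.498).
E = E° − (0.0592/n)·log Q = +1.03 − (0.0592/1)(−3.498) = +1.24 V.

+1.24 V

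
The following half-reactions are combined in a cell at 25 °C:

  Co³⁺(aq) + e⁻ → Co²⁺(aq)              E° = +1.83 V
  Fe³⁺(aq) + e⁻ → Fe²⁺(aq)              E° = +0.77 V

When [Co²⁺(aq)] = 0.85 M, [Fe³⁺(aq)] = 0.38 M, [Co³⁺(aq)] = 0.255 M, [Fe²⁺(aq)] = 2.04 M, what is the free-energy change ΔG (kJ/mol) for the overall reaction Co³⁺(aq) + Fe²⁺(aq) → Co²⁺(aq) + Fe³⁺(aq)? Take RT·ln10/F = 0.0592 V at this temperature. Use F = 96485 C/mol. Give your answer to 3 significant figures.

−103 kJ/mol

The standard cell potential is +1.83 − (+0.77) = +1.06 V, with n = 1 electron in the balanced equation.
Here Q = ([Co²⁺(aq)]·[Fe³⁺(aq)]) / ([Co³⁺(aq)]·[Fe²⁺(aq)]) = 0.621 (log Q = −0.207), giving E = +1.06 − (0.0592/1)·(−0.207) = +1.0723 V.
Then ΔG = −nFE = −1 × 96485 × +1.0723 J/mol = −103 kJ/mol.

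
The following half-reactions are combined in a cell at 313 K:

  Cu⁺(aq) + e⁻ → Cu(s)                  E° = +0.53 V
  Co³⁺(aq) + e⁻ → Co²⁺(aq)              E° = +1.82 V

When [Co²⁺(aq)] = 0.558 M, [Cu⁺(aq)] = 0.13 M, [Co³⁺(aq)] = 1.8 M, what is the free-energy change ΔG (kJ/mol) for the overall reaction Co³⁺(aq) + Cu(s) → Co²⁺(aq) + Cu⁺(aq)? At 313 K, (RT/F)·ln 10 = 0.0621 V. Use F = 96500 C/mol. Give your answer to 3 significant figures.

With Co³⁺/Co²⁺ reduced at the cathode, E°cell = +1.82 − (+0.53) = +1.29 V and n = 1.
Q = ([Co²⁺(aq)]·[Cu⁺(aq)]) / [Co³⁺(aq)] = 0.0403, so log Q = −1.395 and E = +1.29 − (0.0621/1)(−1.395) = +1.3766 V.
Finally ΔG = −nFE = −(1)(96500 C/mol)(+1.3766 V) = −133 kJ/mol.

−133 kJ/mol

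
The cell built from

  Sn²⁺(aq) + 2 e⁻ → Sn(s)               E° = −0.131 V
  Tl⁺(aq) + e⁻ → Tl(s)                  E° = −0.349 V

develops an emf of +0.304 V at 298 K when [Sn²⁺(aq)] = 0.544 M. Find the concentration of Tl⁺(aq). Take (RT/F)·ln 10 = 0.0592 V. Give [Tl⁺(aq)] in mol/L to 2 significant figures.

0.026 M

With Sn²⁺/Sn at the cathode and Tl⁺/Tl at the anode, E°cell = −0.131 − (−0.349) = +0.218 V (n = 2).
From the Nernst equation, log Q = n(E° − E)/0.0592 = 2·(+0.218 − (+0.304))/0.0592 = −2.905.
Balancing electrons gives Sn²⁺(aq) + 2 Tl(s) → Sn(s) + 2 Tl⁺(aq); thus Q = [Tl⁺(aq)]^2 / [Sn²⁺(aq)].
Isolating [Tl⁺(aq)] in Q = 10^{−2.905} yields log [Tl⁺(aq)] = −1.585, i.e. 0.026 M.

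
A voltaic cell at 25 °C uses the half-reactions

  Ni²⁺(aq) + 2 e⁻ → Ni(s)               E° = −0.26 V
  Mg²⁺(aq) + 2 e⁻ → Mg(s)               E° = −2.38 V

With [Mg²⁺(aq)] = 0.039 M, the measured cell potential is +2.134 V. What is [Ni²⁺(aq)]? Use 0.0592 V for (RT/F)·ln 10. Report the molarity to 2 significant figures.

The Ni²⁺/Ni couple has the larger reduction potential, so it is the cathode: E°cell = −0.26 − (−2.38) = +2.12 V and n = 2.
Rearranging E = E° − (0.0592/n)·log Q gives log Q = 2(+2.12 − (+2.134))/0.0592 = −0.473.
For Ni²⁺(aq) + Mg(s) → Ni(s) + Mg²⁺(aq), the reaction quotient is Q = [Mg²⁺(aq)] / [Ni²⁺(aq)].
Solving for the unknown gives log [Ni²⁺(aq)] = −0.936, so [Ni²⁺(aq)] ≈ 0.12 M.

0.12 M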